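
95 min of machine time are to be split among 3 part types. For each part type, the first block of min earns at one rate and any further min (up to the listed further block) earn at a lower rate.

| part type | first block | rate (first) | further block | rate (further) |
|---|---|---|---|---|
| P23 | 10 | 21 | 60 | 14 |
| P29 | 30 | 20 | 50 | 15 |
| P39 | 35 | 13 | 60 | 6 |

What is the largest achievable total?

Rank every tier by rate: P23/T1 21 > P29/T1 20 > P29/T2 15 > P23/T2 14 > P39/T1 13 > P39/T2 6.
Fill P23 T1 block (10 at 21) ; 85 left.
P29/T1 (20): +30 ; 55 left.
P29 T2 at 15: fill all 50 ; 5 left.
P23 T2 at 14: only 5 left, fill 5.
Total = 21×10 + 20×30 + 15×50 + 14×5 = 1630.

1630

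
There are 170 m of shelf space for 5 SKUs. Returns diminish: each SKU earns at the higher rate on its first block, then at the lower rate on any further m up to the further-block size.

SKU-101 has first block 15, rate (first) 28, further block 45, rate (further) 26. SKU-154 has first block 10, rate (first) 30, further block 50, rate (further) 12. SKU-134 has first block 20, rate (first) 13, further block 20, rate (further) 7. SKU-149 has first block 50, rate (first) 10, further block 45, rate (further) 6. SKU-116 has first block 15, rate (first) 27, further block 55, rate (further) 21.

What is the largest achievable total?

Order all 10 blocks by rate: SKU-154/first 30 > SKU-101/first 28 > SKU-116/first 27 > SKU-101/second 26 > SKU-116/second 21 > SKU-134/first 13 > SKU-154/second 12 > SKU-149/first 10 > SKU-134/second 7 > SKU-149/second 6.
SKU-154/first (30): +10 → 160 left.
SKU-101 first at 28: fill all 15 → 145 left.
SKU-116/first (27): +15 → 130 left.
Fill SKU-101 second block (45 at 26) → 85 left.
Fill SKU-116 second block (55 at 21) → 30 left.
SKU-134/first (13): +20 → 10 left.
10 remain; put them into SKU-154 second at 12.
Total = 30×10 + 28×15 + 27×15 + 26×45 + 21×55 + 13×20 + 12×10 = 3830.

3830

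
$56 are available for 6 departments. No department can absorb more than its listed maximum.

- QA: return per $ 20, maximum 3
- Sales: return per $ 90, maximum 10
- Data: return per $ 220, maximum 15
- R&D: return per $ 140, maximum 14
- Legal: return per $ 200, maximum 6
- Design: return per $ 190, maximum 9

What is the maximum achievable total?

Order the departments by return per $: Data 220 > Legal 200 > Design 190 > R&D 140 > Sales 90 > QA 20.
Give Data 15 to hit its cap of 15 — 41 left.
Give Legal 6 to hit its cap of 6 — 35 left.
Design takes 9 to reach its cap of 9 — 26 left.
R&D: +14 to 14 (cap) — 12 left.
Sales takes 10 to reach its cap of 10 — 2 left.
Only 2 left; QA takes them to reach 2.
Total = 20×2 + 90×10 + 220×15 + 140×14 + 200×6 + 190×9 = 9110.

9110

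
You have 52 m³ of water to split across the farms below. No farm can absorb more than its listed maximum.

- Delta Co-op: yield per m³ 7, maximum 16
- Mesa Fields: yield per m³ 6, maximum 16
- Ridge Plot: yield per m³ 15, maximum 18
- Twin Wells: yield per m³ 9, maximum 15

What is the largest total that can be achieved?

535

Rank by yield per m³: Ridge Plot 15 > Twin Wells 9 > Delta Co-op 7 > Mesa Fields 6.
Ridge Plot takes 18 to reach its cap of 18 — 34 left.
Twin Wells takes 15 to reach its cap of 15 — 19 left.
Delta Co-op takes 16 to reach its cap of 16 — 3 left.
Mesa Fields: +3 (room for 16) → 3. Pool exhausted.
Total = 7×16 + 6×3 + 15×18 + 9×15 = 535.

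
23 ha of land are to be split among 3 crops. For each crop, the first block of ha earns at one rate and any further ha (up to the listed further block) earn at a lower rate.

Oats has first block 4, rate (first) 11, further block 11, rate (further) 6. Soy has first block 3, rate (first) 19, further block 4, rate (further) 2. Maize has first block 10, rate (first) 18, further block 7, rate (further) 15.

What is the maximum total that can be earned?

375

Rank every tier by rate: Soy/first 19 > Maize/first 18 > Maize/second 15 > Oats/first 11 > Oats/second 6 > Soy/second 2.
Fill Soy first block (3 at 19) — 20 left.
Fill Maize first block (10 at 18) — 10 left.
Maize second at 15: fill all 7 — 3 left.
3 remain; put them into Oats first at 11.
Total = 19×3 + 18×10 + 15×7 + 11×3 = 375.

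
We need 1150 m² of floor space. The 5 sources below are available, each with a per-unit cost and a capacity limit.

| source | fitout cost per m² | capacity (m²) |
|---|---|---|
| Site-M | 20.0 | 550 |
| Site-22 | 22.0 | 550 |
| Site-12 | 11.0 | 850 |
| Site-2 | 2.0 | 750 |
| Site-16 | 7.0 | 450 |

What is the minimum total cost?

4300

Use sources in increasing cost order.
Site-2 (2.0): use full 750 ; 400 m² to go.
Site-16 at 7.0: take 400 of its 450 ; requirement met.
Site-12, Site-M, Site-22: unused.
Cost = 750×2.0 + 400×7.0 = 4300.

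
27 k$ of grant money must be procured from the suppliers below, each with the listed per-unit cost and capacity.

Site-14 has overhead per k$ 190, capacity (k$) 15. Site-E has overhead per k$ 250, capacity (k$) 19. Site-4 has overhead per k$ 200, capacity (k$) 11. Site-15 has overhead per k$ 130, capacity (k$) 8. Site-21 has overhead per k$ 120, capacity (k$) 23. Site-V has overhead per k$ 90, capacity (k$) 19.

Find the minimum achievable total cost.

Fill from the cheapest supplier first.
Take 19 from Site-V at 90 ; need 8 more.
Take 8 from Site-21 at 120 to finish.
Site-15, Site-14, Site-4, Site-E: unused.
Cost = 19×90 + 8×120 = 2670.

2670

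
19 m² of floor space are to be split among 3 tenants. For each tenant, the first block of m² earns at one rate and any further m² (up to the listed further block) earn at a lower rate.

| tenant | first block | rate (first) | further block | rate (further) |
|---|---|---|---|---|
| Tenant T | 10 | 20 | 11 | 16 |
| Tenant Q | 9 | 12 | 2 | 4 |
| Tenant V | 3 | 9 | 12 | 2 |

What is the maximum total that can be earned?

344

Order all 6 blocks by rate: Tenant T/tier1 20 > Tenant T/tier2 16 > Tenant Q/tier1 12 > Tenant V/tier1 9 > Tenant Q/tier2 4 > Tenant V/tier2 2.
Tenant T tier1 at 20: fill all 10 — 9 left.
Tenant T/tier2: +9 of 11 at 16; pool empty.
Total = 20×10 + 16×9 = 344.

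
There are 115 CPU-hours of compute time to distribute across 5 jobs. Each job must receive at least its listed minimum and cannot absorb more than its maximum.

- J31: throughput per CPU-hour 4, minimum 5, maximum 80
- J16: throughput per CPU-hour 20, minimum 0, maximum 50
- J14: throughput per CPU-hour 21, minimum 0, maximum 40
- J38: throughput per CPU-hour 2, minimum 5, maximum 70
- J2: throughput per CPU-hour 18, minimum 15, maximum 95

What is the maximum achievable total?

Meeting every minimum uses 5+0+0+5+15 = 25 CPU-hours, leaving 90.
Order the jobs by throughput per CPU-hour: J14 21 > J16 20 > J2 18 > J31 4 > J38 2.
J14: +40 to 40 (cap) — 50 left.
J16: +50 to 50 (cap) — 0 left.
Total = 4×5 + 20×50 + 21×40 + 2×5 + 18×15 = 2140.

2140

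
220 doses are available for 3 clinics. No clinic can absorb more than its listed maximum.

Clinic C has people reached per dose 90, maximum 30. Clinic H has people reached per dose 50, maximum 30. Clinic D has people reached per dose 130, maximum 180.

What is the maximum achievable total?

26600

Order the clinics by people reached per dose: Clinic D 130 > Clinic C 90 > Clinic H 50.
Give Clinic D 180 to hit its cap of 180 — 40 left.
Give Clinic C 30 to hit its cap of 30 — 10 left.
Clinic H: +10 (room for 30) → 10. Pool exhausted.
Total = 90×30 + 50×10 + 130×180 = 26600.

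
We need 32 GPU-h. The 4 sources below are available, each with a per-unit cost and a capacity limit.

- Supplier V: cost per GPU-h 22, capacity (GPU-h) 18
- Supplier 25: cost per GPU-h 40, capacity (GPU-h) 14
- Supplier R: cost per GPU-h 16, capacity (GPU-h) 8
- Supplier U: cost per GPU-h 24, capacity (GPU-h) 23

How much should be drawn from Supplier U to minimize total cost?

6

Use sources in increasing cost order.
Supplier R (16): use full 8 ; 24 GPU-h to go.
Supplier V (22): use full 18 ; 6 GPU-h to go.
Supplier U at 24: take 6 of its 23 ; requirement met.
Supplier 25: unused.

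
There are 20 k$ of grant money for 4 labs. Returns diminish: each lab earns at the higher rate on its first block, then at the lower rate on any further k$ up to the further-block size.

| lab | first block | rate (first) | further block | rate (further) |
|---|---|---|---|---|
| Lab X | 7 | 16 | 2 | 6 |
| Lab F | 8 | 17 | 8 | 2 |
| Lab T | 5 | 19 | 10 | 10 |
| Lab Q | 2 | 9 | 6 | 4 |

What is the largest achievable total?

343

Rank every tier by rate: Lab T/tier1 19 > Lab F/tier1 17 > Lab X/tier1 16 > Lab T/tier2 10 > Lab Q/tier1 9 > Lab X/tier2 6 > Lab Q/tier2 4 > Lab F/tier2 2.
Fill Lab T tier1 block (5 at 19) — 15 left.
Lab F/tier1 (17): +8 — 7 left.
Lab X/tier1 (16): +7 — 0 left.
Total = 19×5 + 17×8 + 16×7 = 343.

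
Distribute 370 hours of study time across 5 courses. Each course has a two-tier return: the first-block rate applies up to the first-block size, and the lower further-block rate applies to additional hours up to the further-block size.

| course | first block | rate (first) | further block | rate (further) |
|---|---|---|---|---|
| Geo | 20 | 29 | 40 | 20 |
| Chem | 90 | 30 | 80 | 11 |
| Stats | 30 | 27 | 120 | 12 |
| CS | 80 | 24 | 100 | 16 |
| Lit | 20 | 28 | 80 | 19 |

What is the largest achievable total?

Rank every tier by rate: Chem/T1 30 > Geo/T1 29 > Lit/T1 28 > Stats/T1 27 > CS/T1 24 > Geo/T2 20 > Lit/T2 19 > CS/T2 16 > Stats/T2 12 > Chem/T2 11.
Chem T1 at 30: fill all 90 ; 280 left.
Geo T1 at 29: fill all 20 ; 260 left.
Lit T1 at 28: fill all 20 ; 240 left.
Stats T1 at 27: fill all 30 ; 210 left.
Fill CS T1 block (80 at 24) ; 130 left.
Fill Geo T2 block (40 at 20) ; 90 left.
Lit/T2 (19): +80 ; 10 left.
CS/T2: +10 of 100 at 16; pool empty.
Total = 30×90 + 29×20 + 28×20 + 27×30 + 24×80 + 20×40 + 19×80 + 16×10 = 9050.

9050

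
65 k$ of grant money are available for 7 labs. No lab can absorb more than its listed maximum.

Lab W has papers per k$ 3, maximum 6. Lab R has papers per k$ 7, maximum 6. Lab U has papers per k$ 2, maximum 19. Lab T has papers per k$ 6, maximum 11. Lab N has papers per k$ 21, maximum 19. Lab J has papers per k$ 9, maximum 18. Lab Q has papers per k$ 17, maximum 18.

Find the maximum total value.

Order the labs by papers per k$: Lab N 21 > Lab Q 17 > Lab J 9 > Lab R 7 > Lab T 6 > Lab W 3 > Lab U 2.
Lab N takes 19 to reach its cap of 19 — 46 left.
Lab Q takes 18 to reach its cap of 18 — 28 left.
Lab J: +18 to 18 (cap) — 10 left.
Lab R takes 6 to reach its cap of 6 — 4 left.
Only 4 left; Lab T takes them to reach 4.
Total = 7×6 + 6×4 + 21×19 + 9×18 + 17×18 = 933.

933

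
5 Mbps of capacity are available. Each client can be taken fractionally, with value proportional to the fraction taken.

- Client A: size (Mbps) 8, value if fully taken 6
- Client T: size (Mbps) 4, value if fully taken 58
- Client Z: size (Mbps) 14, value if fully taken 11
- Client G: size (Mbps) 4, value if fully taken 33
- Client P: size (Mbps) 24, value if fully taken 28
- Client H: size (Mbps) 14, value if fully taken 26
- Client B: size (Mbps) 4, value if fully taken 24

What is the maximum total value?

66.25

Sort by value density: Client T 58/4≈14.5, Client G 33/4≈8.25, Client B 24/4≈6, Client H 26/14≈1.86, Client P 28/24≈1.17, Client Z 11/14≈0.786, Client A 6/8≈0.75.
Client T: take in full, 4 Mbps for value 58 ; 1 left.
1 Mbps left: a 1/4 share of Client G gives 33×1/4 = 8.25.
Total value = 66.25.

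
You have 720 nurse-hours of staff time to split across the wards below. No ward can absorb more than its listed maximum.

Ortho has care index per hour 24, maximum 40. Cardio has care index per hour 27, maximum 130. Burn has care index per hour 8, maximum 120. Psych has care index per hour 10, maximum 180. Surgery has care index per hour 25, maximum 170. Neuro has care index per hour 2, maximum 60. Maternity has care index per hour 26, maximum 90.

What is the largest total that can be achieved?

13740

Order the wards by care index per hour: Cardio 27 > Maternity 26 > Surgery 25 > Ortho 24 > Psych 10 > Burn 8 > Neuro 2.
Cardio takes 130 to reach its cap of 130 → 590 left.
Give Maternity 90 to hit its cap of 90 → 500 left.
Surgery takes 170 to reach its cap of 170 → 330 left.
Give Ortho 40 to hit its cap of 40 → 290 left.
Give Psych 180 to hit its cap of 180 → 110 left.
Burn has room for 120 but only 110 remain, so it gets 110.
Total = 24×40 + 27×130 + 8×110 + 10×180 + 25×170 + 26×90 = 13740.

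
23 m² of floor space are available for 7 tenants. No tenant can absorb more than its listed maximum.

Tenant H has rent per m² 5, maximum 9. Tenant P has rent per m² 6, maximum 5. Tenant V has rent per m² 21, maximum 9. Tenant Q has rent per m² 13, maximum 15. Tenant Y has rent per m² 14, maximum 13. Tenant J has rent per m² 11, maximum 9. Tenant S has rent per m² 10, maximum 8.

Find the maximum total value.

Order the tenants by rent per m²: Tenant V 21 > Tenant Y 14 > Tenant Q 13 > Tenant J 11 > Tenant S 10 > Tenant P 6 > Tenant H 5.
Tenant V: +9 to 9 (cap) ; 14 left.
Tenant Y: +13 to 13 (cap) ; 1 left.
Tenant Q has room for 15 but only 1 remain, so it gets 1.
Total = 21×9 + 13×1 + 14×13 = 384.

384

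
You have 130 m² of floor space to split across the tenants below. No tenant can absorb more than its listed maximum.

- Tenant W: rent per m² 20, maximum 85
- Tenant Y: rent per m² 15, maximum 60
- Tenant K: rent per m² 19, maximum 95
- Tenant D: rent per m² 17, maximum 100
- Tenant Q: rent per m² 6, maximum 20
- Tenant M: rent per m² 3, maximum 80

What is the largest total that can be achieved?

Highest rent per m² first: Tenant W 20 > Tenant K 19 > Tenant D 17 > Tenant Y 15 > Tenant Q 6 > Tenant M 3.
Tenant W: +85 to 85 (cap) → 45 left.
Tenant K has room for 95 but only 45 remain, so it gets 45.
Total = 20×85 + 19×45 = 2555.

2555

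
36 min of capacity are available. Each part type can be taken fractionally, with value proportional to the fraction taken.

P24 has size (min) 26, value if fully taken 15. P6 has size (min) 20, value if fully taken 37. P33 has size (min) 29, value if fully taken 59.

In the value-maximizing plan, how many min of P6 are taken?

7

Sort by value density: P33 59/29≈2.03, P6 37/20≈1.85, P24 15/26≈0.577.
All 29 min of P33 fit (value 59) ; 7 remain.
Only 7 min remain; take 7/20 of P6 for value 37×7/20 = 12.95.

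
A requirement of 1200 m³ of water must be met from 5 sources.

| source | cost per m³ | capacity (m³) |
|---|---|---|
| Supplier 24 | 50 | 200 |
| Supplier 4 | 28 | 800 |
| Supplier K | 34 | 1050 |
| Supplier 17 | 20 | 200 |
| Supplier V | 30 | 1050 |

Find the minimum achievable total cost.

32400

Use sources in increasing cost order.
Take 200 from Supplier 17 at 20 — need 1000 more.
Supplier 4 at 28: take all 800 m³ — 200 still needed.
Supplier V (30): take the remaining 200 — done.
Supplier K, Supplier 24: unused.
Cost = 200×20 + 800×28 + 200×30 = 32400.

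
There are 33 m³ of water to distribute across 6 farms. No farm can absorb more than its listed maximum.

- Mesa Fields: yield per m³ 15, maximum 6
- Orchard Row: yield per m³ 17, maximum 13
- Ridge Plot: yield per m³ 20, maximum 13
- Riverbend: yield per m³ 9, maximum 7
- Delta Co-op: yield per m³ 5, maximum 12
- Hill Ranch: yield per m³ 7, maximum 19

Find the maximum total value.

Order the farms by yield per m³: Ridge Plot 20 > Orchard Row 17 > Mesa Fields 15 > Riverbend 9 > Hill Ranch 7 > Delta Co-op 5.
Give Ridge Plot 13 to hit its cap of 13 — 20 left.
Orchard Row: +13 to 13 (cap) — 7 left.
Mesa Fields: +6 to 6 (cap) — 1 left.
Riverbend has room for 7 but only 1 remain, so it gets 1.
Total = 15×6 + 17×13 + 20×13 + 9×1 = 580.

580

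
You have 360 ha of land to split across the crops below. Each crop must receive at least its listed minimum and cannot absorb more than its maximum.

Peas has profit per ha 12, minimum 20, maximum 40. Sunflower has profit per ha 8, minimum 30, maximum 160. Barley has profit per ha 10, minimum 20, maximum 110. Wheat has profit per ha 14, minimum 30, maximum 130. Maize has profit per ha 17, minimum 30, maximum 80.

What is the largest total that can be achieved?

4700

Meeting every minimum uses 20+30+20+30+30 = 130 ha, leaving 230.
Rank by profit per ha: Maize 17 > Wheat 14 > Peas 12 > Barley 10 > Sunflower 8.
Maize: +50 to 80 (cap) → 180 left.
Wheat takes 100 more to reach its cap of 130 → 80 left.
Give Peas 20 more to hit its cap of 40 → 60 left.
Barley has room for 90 more but only 60 remain, so it gets 80.
Total = 12×40 + 8×30 + 10×80 + 14×130 + 17×80 = 4700.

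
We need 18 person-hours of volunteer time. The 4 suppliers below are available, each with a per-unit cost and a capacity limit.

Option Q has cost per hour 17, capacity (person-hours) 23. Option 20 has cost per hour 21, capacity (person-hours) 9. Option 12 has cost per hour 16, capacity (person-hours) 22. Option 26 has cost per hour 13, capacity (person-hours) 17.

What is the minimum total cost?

Fill from the cheapest supplier first.
Option 26 at 13: take all 17 person-hours → 1 still needed.
Option 12 (16): take the remaining 1 → done.
Option Q, Option 20: unused.
Cost = 17×13 + 1×16 = 237.

237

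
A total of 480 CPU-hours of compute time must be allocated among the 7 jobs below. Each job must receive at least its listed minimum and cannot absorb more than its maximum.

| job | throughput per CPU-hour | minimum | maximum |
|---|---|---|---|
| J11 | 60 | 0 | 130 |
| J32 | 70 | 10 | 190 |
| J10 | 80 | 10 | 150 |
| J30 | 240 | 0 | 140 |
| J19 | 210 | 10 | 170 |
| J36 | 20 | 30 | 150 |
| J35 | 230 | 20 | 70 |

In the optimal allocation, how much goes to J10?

Meeting every minimum uses 0+10+10+0+10+30+20 = 80 CPU-hours, leaving 400.
Rank by throughput per CPU-hour: J30 240 > J35 230 > J19 210 > J10 80 > J32 70 > J11 60 > J36 20.
J30: +140 to 140 (cap) — 260 left.
J35 takes 50 more to reach its cap of 70 — 210 left.
J19 takes 160 more to reach its cap of 170 — 50 left.
J10: +50 (room for 140) → 60. Pool exhausted.

60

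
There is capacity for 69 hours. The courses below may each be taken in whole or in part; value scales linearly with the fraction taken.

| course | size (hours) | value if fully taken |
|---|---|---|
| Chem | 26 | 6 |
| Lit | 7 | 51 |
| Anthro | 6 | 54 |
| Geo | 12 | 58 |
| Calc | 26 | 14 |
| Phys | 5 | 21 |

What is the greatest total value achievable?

201

Best value per unit of size first: Anthro 54/6≈9, Lit 51/7≈7.29, Geo 58/12≈4.83, Phys 21/5≈4.2, Calc 14/26≈0.538, Chem 6/26≈0.231.
Anthro: take in full, 6 hours for value 54 ; 63 left.
Take all of Lit (7 hours, value 51) ; 56 hours left.
All 12 hours of Geo fit (value 58) ; 44 remain.
Take all of Phys (5 hours, value 21) ; 39 hours left.
Take all of Calc (26 hours, value 14) ; 13 hours left.
Fill the last 13 hours with part of Chem: 13/26 of it earns 3.
Total value = 201.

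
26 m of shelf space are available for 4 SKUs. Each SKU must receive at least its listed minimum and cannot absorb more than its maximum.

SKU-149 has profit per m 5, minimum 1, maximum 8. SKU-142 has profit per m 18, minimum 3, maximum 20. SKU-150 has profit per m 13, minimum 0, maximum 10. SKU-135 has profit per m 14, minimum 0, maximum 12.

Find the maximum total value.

Meeting every minimum uses 1+3+0+0 = 4 m, leaving 22.
Rank by profit per m: SKU-142 18 > SKU-135 14 > SKU-150 13 > SKU-149 5.
Give SKU-142 17 more to hit its cap of 20 ; 5 left.
SKU-135: +5 (room for 12) → 5. Pool exhausted.
Total = 5×1 + 18×20 + 14×5 = 435.

435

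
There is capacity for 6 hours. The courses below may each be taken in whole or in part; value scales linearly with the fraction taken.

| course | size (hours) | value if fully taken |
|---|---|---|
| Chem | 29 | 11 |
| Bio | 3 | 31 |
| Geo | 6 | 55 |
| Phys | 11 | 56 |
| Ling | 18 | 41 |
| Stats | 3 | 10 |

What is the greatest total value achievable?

Sort by value density: Bio 31/3≈10.3, Geo 55/6≈9.17, Phys 56/11≈5.09, Stats 10/3≈3.33, Ling 41/18≈2.28, Chem 11/29≈0.379.
All 3 hours of Bio fit (value 31) — 3 remain.
Fill the last 3 hours with part of Geo: 3/6 of it earns 27.5.
Total value = 58.5.

58.5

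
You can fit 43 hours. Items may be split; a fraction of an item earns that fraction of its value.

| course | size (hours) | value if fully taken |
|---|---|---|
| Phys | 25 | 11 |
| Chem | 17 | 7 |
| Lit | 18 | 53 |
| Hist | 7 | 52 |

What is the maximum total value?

Rank by value-to-size ratio: Hist 52/7≈7.43, Lit 53/18≈2.94, Phys 11/25≈0.44, Chem 7/17≈0.412.
Take all of Hist (7 hours, value 52) — 36 hours left.
Take all of Lit (18 hours, value 53) — 18 hours left.
Fill the last 18 hours with part of Phys: 18/25 of it earns 7.92.
Total value = 112.92.

112.92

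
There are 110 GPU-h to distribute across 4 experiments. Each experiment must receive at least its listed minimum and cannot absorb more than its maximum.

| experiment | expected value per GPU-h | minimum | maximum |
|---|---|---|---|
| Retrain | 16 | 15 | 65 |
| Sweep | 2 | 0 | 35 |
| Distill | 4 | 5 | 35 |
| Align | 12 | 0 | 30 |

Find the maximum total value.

1460

Meeting every minimum uses 15+0+5+0 = 20 GPU-h, leaving 90.
Order the experiments by expected value per GPU-h: Retrain 16 > Align 12 > Distill 4 > Sweep 2.
Retrain takes 50 more to reach its cap of 65 — 40 left.
Give Align 30 more to hit its cap of 30 — 10 left.
Distill has room for 30 more but only 10 remain, so it gets 15.
Total = 16×65 + 4×15 + 12×30 = 1460.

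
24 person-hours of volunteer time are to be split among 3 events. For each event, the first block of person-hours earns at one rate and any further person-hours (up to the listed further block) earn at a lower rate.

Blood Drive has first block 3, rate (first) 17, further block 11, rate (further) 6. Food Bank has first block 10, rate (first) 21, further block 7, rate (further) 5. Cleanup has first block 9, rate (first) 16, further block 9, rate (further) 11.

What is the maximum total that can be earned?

Rank every tier by rate: Food Bank/first 21 > Blood Drive/first 17 > Cleanup/first 16 > Cleanup/second 11 > Blood Drive/second 6 > Food Bank/second 5.
Fill Food Bank first block (10 at 21) → 14 left.
Fill Blood Drive first block (3 at 17) → 11 left.
Fill Cleanup first block (9 at 16) → 2 left.
2 remain; put them into Cleanup second at 11.
Total = 21×10 + 17×3 + 16×9 + 11×2 = 427.

427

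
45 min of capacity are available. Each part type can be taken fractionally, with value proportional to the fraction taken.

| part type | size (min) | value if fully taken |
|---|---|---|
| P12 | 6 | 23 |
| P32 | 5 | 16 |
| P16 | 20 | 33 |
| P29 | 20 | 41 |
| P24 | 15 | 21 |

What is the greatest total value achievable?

Rank by value-to-size ratio: P12 23/6≈3.83, P32 16/5≈3.2, P29 41/20≈2.05, P16 33/20≈1.65, P24 21/15≈1.4.
P12: take in full, 6 min for value 23 ; 39 left.
All 5 min of P32 fit (value 16) ; 34 remain.
All 20 min of P29 fit (value 41) ; 14 remain.
Fill the last 14 min with part of P16: 14/20 of it earns 23.1.
Total value = 103.1.

103.1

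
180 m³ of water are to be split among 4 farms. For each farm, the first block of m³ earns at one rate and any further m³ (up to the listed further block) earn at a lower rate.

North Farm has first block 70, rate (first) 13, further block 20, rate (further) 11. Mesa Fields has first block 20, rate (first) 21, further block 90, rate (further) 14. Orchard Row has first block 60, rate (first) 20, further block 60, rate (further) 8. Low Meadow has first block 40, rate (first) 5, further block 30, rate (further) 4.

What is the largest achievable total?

Order all 8 blocks by rate: Mesa Fields/T1 21 > Orchard Row/T1 20 > Mesa Fields/T2 14 > North Farm/T1 13 > North Farm/T2 11 > Orchard Row/T2 8 > Low Meadow/T1 5 > Low Meadow/T2 4.
Mesa Fields T1 at 21: fill all 20 ; 160 left.
Orchard Row T1 at 20: fill all 60 ; 100 left.
Mesa Fields T2 at 14: fill all 90 ; 10 left.
10 remain; put them into North Farm T1 at 13.
Total = 21×20 + 20×60 + 14×90 + 13×10 = 3010.

3010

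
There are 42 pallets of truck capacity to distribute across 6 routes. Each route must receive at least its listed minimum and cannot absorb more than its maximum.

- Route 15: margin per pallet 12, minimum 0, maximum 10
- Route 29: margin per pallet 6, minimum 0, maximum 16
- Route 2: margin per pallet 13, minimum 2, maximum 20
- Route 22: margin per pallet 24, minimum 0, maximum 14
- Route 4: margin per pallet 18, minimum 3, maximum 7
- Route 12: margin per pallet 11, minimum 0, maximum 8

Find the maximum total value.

734

Meeting every minimum uses 0+0+2+0+3+0 = 5 pallets, leaving 37.
Rank by margin per pallet: Route 22 24 > Route 4 18 > Route 2 13 > Route 15 12 > Route 12 11 > Route 29 6.
Route 22: +14 to 14 (cap) ; 23 left.
Route 4: +4 to 7 (cap) ; 19 left.
Give Route 2 18 more to hit its cap of 20 ; 1 left.
Route 15 has room for 10 more but only 1 remain, so it gets 1.
Total = 12×1 + 13×20 + 24×14 + 18×7 = 734.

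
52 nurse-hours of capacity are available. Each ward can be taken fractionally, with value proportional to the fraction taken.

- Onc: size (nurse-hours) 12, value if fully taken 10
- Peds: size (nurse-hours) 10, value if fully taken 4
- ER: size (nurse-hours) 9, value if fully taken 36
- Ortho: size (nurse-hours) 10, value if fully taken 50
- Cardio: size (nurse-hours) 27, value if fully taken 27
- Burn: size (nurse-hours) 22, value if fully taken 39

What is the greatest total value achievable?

136

Sort by value density: Ortho 50/10≈5, ER 36/9≈4, Burn 39/22≈1.77, Cardio 27/27≈1, Onc 10/12≈0.833, Peds 4/10≈0.4.
All 10 nurse-hours of Ortho fit (value 50) — 42 remain.
All 9 nurse-hours of ER fit (value 36) — 33 remain.
Burn: take in full, 22 nurse-hours for value 39 — 11 left.
Fill the last 11 nurse-hours with part of Cardio: 11/27 of it earns 11.
Total value = 136.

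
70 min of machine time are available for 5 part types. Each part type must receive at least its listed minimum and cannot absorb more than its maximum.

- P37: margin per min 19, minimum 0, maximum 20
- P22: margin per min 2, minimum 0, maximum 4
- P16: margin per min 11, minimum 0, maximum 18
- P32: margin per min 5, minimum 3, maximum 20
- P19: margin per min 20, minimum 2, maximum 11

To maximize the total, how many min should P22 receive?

1

Meeting every minimum uses 0+0+0+3+2 = 5 min, leaving 65.
Rank by margin per min: P19 20 > P37 19 > P16 11 > P32 5 > P22 2.
P19 takes 9 more to reach its cap of 11 → 56 left.
P37 takes 20 more to reach its cap of 20 → 36 left.
Give P16 18 more to hit its cap of 18 → 18 left.
P32: +17 to 20 (cap) → 1 left.
P22 has room for 4 more but only 1 remain, so it gets 1.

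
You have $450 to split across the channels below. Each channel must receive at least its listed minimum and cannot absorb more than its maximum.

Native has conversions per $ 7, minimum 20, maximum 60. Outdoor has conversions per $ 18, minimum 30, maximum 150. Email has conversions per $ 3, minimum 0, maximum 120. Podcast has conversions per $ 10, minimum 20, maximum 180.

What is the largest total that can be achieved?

Meeting every minimum uses 20+30+0+20 = 70 $, leaving 380.
Rank by conversions per $: Outdoor 18 > Podcast 10 > Native 7 > Email 3.
Give Outdoor 120 more to hit its cap of 150 → 260 left.
Podcast: +160 to 180 (cap) → 100 left.
Native: +40 to 60 (cap) → 60 left.
Email has room for 120 more but only 60 remain, so it gets 60.
Total = 7×60 + 18×150 + 3×60 + 10×180 = 5100.

5100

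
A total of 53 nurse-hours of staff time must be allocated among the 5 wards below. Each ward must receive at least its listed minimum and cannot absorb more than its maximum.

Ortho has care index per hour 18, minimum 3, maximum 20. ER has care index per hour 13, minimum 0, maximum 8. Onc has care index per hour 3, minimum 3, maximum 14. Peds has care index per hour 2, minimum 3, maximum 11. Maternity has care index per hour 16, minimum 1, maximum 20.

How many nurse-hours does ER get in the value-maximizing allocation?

Meeting every minimum uses 3+0+3+3+1 = 10 nurse-hours, leaving 43.
Highest care index per hour first: Ortho 18 > Maternity 16 > ER 13 > Onc 3 > Peds 2.
Ortho takes 17 more to reach its cap of 20 → 26 left.
Give Maternity 19 more to hit its cap of 20 → 7 left.
ER has room for 8 more but only 7 remain, so it gets 7.

7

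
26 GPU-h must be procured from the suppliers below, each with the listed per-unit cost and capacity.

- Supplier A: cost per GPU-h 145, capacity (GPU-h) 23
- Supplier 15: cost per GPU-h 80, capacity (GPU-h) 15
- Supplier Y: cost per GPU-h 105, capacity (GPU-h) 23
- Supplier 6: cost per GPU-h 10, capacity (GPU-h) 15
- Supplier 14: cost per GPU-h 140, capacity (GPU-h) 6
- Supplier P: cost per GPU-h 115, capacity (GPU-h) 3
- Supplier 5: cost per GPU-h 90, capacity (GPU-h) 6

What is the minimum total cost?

Cheapest first:
Supplier 6 at 10: take all 15 GPU-h → 11 still needed.
Take 11 from Supplier 15 at 80 to finish.
Supplier 5, Supplier Y, Supplier P, Supplier 14, Supplier A: unused.
Cost = 15×10 + 11×80 = 1030.

1030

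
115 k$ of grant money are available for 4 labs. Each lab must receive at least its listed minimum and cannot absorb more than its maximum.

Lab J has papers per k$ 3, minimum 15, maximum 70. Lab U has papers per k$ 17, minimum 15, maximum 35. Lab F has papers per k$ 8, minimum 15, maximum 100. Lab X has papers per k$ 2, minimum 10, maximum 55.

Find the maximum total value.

1100

Meeting every minimum uses 15+15+15+10 = 55 k$, leaving 60.
Highest papers per k$ first: Lab U 17 > Lab F 8 > Lab J 3 > Lab X 2.
Lab U: +20 to 35 (cap) ; 40 left.
Lab F: +40 (room for 85) → 55. Pool exhausted.
Total = 3×15 + 17×35 + 8×55 + 2×10 = 1100.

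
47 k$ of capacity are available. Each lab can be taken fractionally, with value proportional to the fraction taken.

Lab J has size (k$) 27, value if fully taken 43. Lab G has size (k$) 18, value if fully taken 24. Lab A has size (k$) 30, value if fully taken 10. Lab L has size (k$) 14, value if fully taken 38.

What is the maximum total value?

Rank by value-to-size ratio: Lab L 38/14≈2.71, Lab J 43/27≈1.59, Lab G 24/18≈1.33, Lab A 10/30≈0.333.
All 14 k$ of Lab L fit (value 38) ; 33 remain.
Take all of Lab J (27 k$, value 43) ; 6 k$ left.
6 k$ left: a 6/18 share of Lab G gives 24×6/18 = 8.
Total value = 89.

89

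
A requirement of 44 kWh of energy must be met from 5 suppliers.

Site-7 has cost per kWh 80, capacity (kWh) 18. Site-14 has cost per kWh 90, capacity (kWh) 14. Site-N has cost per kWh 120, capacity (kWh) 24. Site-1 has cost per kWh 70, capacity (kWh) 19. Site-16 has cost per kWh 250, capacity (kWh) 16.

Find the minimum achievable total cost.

3400

Fill from the cheapest supplier first.
Site-1 (70): use full 19 — 25 kWh to go.
Site-7 at 80: take all 18 kWh — 7 still needed.
Site-14 (90): take the remaining 7 — done.
Site-N, Site-16: unused.
Cost = 19×70 + 18×80 + 7×90 = 3400.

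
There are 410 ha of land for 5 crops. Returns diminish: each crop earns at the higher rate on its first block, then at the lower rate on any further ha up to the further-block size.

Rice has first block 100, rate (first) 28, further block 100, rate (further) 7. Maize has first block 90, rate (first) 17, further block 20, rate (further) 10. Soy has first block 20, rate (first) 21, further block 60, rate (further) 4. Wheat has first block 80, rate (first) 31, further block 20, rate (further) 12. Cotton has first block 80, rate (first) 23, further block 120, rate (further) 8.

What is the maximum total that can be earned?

9510

Order all 10 blocks by rate: Wheat/T1 31 > Rice/T1 28 > Cotton/T1 23 > Soy/T1 21 > Maize/T1 17 > Wheat/T2 12 > Maize/T2 10 > Cotton/T2 8 > Rice/T2 7 > Soy/T2 4.
Wheat T1 at 31: fill all 80 — 330 left.
Rice/T1 (28): +100 — 230 left.
Cotton T1 at 23: fill all 80 — 150 left.
Fill Soy T1 block (20 at 21) — 130 left.
Maize/T1 (17): +90 — 40 left.
Fill Wheat T2 block (20 at 12) — 20 left.
Fill Maize T2 block (20 at 10) — 0 left.
Total = 31×80 + 28×100 + 23×80 + 21×20 + 17×90 + 12×20 + 10×20 = 9510.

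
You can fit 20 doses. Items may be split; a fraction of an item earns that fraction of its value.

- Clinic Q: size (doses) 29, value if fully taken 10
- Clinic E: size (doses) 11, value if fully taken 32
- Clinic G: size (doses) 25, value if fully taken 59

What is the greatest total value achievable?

Best value per unit of size first: Clinic E 32/11≈2.91, Clinic G 59/25≈2.36, Clinic Q 10/29≈0.345.
Clinic E: take in full, 11 doses for value 32 → 9 left.
Fill the last 9 doses with part of Clinic G: 9/25 of it earns 21.24.
Total value = 53.24.

53.24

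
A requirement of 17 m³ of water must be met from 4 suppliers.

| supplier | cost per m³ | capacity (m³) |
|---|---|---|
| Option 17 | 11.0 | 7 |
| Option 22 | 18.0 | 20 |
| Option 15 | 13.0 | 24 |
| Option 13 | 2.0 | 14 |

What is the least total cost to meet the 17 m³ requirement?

Use suppliers in increasing cost order.
Option 13 (2.0): use full 14 — 3 m³ to go.
Option 17 (11.0): take the remaining 3 — done.
Option 15, Option 22: unused.
Cost = 14×2.0 + 3×11.0 = 61.

61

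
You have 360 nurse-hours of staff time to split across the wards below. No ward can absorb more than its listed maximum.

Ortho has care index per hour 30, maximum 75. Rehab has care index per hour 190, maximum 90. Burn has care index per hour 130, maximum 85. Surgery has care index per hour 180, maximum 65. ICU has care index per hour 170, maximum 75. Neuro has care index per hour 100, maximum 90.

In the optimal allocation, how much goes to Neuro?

45

Highest care index per hour first: Rehab 190 > Surgery 180 > ICU 170 > Burn 130 > Neuro 100 > Ortho 30.
Give Rehab 90 to hit its cap of 90 → 270 left.
Give Surgery 65 to hit its cap of 65 → 205 left.
ICU: +75 to 75 (cap) → 130 left.
Burn takes 85 to reach its cap of 85 → 45 left.
Neuro has room for 90 but only 45 remain, so it gets 45.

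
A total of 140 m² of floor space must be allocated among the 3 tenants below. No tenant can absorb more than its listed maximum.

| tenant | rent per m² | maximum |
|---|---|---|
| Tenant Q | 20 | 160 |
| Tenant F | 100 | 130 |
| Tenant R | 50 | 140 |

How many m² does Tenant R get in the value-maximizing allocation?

10

Order the tenants by rent per m²: Tenant F 100 > Tenant R 50 > Tenant Q 20.
Tenant F: +130 to 130 (cap) ; 10 left.
Tenant R: +10 (room for 140) → 10. Pool exhausted.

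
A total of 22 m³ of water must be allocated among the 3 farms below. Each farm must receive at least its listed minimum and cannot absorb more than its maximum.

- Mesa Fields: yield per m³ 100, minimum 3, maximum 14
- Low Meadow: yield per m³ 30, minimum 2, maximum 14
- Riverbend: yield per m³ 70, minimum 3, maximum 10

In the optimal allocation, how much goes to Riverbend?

Meeting every minimum uses 3+2+3 = 8 m³, leaving 14.
Highest yield per m³ first: Mesa Fields 100 > Riverbend 70 > Low Meadow 30.
Mesa Fields takes 11 more to reach its cap of 14 → 3 left.
Riverbend has room for 7 more but only 3 remain, so it gets 6.

6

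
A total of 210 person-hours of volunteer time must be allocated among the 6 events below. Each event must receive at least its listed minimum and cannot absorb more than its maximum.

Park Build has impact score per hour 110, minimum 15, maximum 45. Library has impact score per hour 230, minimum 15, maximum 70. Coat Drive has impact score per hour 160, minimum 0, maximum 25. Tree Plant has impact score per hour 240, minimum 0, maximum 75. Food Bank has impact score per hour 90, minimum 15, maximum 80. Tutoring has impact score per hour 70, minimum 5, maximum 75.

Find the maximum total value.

42000

Meeting every minimum uses 15+15+0+0+15+5 = 50 person-hours, leaving 160.
Highest impact score per hour first: Tree Plant 240 > Library 230 > Coat Drive 160 > Park Build 110 > Food Bank 90 > Tutoring 70.
Give Tree Plant 75 more to hit its cap of 75 — 85 left.
Library: +55 to 70 (cap) — 30 left.
Coat Drive: +25 to 25 (cap) — 5 left.
Park Build: +5 (room for 30) → 20. Pool exhausted.
Total = 110×20 + 230×70 + 160×25 + 240×75 + 90×15 + 70×5 = 42000.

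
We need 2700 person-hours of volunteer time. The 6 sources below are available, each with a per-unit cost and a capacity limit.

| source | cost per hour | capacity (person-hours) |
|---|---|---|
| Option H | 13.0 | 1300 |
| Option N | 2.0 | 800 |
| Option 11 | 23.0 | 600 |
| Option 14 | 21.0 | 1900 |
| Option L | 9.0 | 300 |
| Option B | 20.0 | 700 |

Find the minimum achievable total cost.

27200

Cheapest first:
Option N (2.0): use full 800 → 1900 person-hours to go.
Option L at 9.0: take all 300 person-hours → 1600 still needed.
Option H (13.0): use full 1300 → 300 person-hours to go.
Option B (20.0): take the remaining 300 → done.
Option 14, Option 11: unused.
Cost = 800×2.0 + 300×9.0 + 1300×13.0 + 300×20.0 = 27200.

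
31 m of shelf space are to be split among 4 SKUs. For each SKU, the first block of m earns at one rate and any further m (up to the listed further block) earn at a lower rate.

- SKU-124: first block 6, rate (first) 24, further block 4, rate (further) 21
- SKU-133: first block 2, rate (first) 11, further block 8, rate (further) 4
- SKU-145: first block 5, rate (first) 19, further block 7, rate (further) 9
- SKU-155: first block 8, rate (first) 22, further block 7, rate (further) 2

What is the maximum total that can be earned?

575

Order all 8 blocks by rate: SKU-124/tier1 24 > SKU-155/tier1 22 > SKU-124/tier2 21 > SKU-145/tier1 19 > SKU-133/tier1 11 > SKU-145/tier2 9 > SKU-133/tier2 4 > SKU-155/tier2 2.
SKU-124/tier1 (24): +6 ; 25 left.
Fill SKU-155 tier1 block (8 at 22) ; 17 left.
SKU-124/tier2 (21): +4 ; 13 left.
Fill SKU-145 tier1 block (5 at 19) ; 8 left.
SKU-133 tier1 at 11: fill all 2 ; 6 left.
SKU-145 tier2 at 9: only 6 left, fill 6.
Total = 24×6 + 22×8 + 21×4 + 19×5 + 11×2 + 9×6 = 575.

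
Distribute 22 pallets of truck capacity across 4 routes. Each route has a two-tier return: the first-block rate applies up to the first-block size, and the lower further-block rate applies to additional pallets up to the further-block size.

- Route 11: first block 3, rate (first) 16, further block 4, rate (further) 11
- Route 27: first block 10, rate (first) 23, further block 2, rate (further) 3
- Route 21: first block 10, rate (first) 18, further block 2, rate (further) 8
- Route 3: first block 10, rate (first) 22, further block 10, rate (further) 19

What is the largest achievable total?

Order all 8 blocks by rate: Route 27/first 23 > Route 3/first 22 > Route 3/second 19 > Route 21/first 18 > Route 11/first 16 > Route 11/second 11 > Route 21/second 8 > Route 27/second 3.
Route 27 first at 23: fill all 10 → 12 left.
Fill Route 3 first block (10 at 22) → 2 left.
Route 3 second at 19: only 2 left, fill 2.
Total = 23×10 + 22×10 + 19×2 = 488.

488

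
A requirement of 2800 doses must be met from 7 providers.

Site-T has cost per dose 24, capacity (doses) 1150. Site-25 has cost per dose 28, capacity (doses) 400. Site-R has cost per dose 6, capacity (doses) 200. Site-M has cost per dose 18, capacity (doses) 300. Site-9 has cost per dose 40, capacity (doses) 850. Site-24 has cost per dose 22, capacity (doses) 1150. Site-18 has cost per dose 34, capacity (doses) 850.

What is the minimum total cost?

Fill from the cheapest provider first.
Site-R (6): use full 200 → 2600 doses to go.
Site-M (18): use full 300 → 2300 doses to go.
Site-24 (22): use full 1150 → 1150 doses to go.
Site-T at 24: take all 1150 doses → 0 still needed.
Site-25, Site-18, Site-9: unused.
Cost = 200×6 + 300×18 + 1150×22 + 1150×24 = 59500.

59500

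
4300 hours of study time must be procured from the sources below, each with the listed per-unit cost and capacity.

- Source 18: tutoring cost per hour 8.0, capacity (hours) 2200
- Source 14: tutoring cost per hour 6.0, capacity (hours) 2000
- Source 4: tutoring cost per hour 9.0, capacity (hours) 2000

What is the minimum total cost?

30500

Use sources in increasing cost order.
Source 14 at 6.0: take all 2000 hours → 2300 still needed.
Take 2200 from Source 18 at 8.0 → need 100 more.
Take 100 from Source 4 at 9.0 to finish.
Cost = 2000×6.0 + 2200×8.0 + 100×9.0 = 30500.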